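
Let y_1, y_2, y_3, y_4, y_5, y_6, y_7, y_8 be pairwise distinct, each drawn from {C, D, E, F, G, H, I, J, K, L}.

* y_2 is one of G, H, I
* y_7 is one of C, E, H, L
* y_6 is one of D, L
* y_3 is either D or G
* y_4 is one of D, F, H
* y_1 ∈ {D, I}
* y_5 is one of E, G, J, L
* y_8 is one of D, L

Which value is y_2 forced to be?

y_6 and y_8 share exactly the 2 values {D, L}; by pigeonhole those values go to them, so strike D, L from y_1, y_3, y_4, y_5, y_7.
y_1 has just one choice, so y_1 = I. Strike I from y_2.
y_3 must be G (only option left). Remove G from y_2, y_5.
So y_2 = H.

H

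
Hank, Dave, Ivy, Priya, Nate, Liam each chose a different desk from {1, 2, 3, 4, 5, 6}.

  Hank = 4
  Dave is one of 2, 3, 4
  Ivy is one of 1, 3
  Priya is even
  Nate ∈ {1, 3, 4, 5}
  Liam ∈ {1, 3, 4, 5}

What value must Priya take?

6

Hank's domain is down to {4}, so Hank = 4. Eliminate 4 elsewhere: Dave, Priya, Nate, Liam.
Among the 5 still-open variables, 6 fits only Priya (and all 5 values in {1, 2, 3, 5, 6} must be used), so Priya = 6.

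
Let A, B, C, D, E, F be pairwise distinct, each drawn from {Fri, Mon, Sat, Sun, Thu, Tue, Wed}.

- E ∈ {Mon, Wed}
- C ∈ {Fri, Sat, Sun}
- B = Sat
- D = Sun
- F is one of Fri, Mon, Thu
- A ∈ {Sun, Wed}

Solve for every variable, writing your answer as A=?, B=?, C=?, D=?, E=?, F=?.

B has just one choice, so B = Sat. Eliminate Sat elsewhere: C.
D has just one choice, so D = Sun. Eliminate Sun elsewhere: A, C.
A must be Wed (only option left). Remove Wed from E.
That leaves C = Fri. Strike Fri from F.
E's domain is down to {Mon}, so E = Mon. Eliminate Mon elsewhere: F.
F's domain is down to {Thu}, so F = Thu.

A=Wed, B=Sat, C=Fri, D=Sun, E=Mon, F=Thu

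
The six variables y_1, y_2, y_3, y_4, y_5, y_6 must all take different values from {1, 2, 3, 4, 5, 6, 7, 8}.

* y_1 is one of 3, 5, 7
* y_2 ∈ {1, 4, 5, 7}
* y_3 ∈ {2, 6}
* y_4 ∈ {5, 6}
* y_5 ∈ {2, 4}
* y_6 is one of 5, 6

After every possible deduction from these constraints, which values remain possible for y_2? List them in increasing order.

1, 7

The 2 variables y_4 and y_6 are confined to {5, 6}, which locks those values in; drop them from y_1, y_2, y_3.
y_3 must be 2 (only option left). So y_5 can't be 2.
That leaves y_5 = 4. Eliminate 4 elsewhere: y_2.
No further eliminations apply; y_2 can still be any of 1, 7.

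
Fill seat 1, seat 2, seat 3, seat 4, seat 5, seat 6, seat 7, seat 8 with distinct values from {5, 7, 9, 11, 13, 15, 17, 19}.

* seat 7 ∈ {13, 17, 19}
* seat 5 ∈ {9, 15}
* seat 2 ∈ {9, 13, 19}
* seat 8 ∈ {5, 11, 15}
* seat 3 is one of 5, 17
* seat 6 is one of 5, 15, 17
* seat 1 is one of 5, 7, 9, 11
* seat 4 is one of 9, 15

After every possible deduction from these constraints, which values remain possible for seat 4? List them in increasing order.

The 8 variables together cover exactly {5, 7, 9, 11, 13, 15, 17, 19} — 8 values for 8 variables — and 7 appears only in seat 1's list, so seat 1 = 7.
The 7 still-open variables draw from only 7 values {5, 9, 11, 13, 15, 17, 19}, so each is used; only seat 8 can be 11, hence seat 8 = 11.
The 2 variables seat 4 and seat 5 are confined to {9, 15}, which locks those values in; drop them from seat 2, seat 6.
seat 3 and seat 6 between them cover only {5, 17} — a naked pair. Remove those values from seat 7.
No further eliminations apply; seat 4 can still be any of 9, 15.

9, 15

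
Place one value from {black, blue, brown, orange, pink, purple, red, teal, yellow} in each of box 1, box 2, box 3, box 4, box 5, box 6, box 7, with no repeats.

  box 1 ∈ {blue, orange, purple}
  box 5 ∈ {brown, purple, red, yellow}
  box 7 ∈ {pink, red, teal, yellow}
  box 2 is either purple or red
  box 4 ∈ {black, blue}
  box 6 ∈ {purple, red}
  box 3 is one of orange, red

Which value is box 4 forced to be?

box 2 and box 6 between them cover only {purple, red} — a naked pair. Remove those values from box 1, box 3, box 5, box 7.
box 3 must be orange (only option left). Eliminate orange elsewhere: box 1.
box 1 has just one choice, so box 1 = blue. Eliminate blue elsewhere: box 4.
So box 4 = black.

black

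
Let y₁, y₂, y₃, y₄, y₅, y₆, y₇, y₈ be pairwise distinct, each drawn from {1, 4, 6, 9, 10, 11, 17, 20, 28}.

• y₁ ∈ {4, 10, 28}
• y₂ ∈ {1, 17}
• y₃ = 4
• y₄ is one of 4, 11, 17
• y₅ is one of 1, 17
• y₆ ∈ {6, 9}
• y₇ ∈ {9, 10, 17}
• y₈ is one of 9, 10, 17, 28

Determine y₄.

y₃ has just one choice, so y₃ = 4. Remove 4 from y₁, y₄.
The 7 still-open variables draw from only 7 values {1, 6, 9, 10, 11, 17, 28}, so each is used; only y₆ can be 6, hence y₆ = 6.
Among the 6 still-open variables, 11 fits only y₄ (and all 6 values in {1, 9, 10, 11, 17, 28} must be used), so y₄ = 11.

11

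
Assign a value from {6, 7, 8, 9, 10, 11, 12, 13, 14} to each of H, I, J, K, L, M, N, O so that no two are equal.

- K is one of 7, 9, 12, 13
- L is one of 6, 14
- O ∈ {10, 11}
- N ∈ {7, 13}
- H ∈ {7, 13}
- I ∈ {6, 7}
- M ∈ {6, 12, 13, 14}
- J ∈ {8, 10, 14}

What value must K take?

9

H and N share exactly the 2 values {7, 13}; by pigeonhole those values go to them, so strike 7, 13 from I, K, M.
That leaves I = 6. Eliminate 6 elsewhere: L, M.
That leaves L = 14. Eliminate 14 elsewhere: J, M.
M's domain is down to {12}, so M = 12. Eliminate 12 elsewhere: K.
So K = 9.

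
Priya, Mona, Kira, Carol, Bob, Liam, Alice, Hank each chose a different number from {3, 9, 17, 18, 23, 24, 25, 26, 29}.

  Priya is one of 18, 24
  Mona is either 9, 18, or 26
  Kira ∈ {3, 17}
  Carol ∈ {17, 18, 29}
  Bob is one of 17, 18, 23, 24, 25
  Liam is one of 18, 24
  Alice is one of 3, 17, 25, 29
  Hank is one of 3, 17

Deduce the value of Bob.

23

Priya and Liam between them cover only {18, 24} — a naked pair. Remove those values from Mona, Carol, Bob.
The 2 variables Kira and Hank are confined to {3, 17}, which locks those values in; drop them from Carol, Bob, Alice.
Carol must be 29 (only option left). Strike 29 from Alice.
Alice's domain is down to {25}, so Alice = 25. Remove 25 from Bob.
So Bob = 23.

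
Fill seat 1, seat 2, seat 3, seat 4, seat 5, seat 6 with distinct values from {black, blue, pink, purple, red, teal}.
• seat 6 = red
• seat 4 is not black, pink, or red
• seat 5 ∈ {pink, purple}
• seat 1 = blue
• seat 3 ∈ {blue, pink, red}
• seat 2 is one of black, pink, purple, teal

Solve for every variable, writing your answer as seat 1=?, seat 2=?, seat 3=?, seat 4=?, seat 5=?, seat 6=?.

seat 1=blue, seat 2=black, seat 3=pink, seat 4=teal, seat 5=purple, seat 6=red

seat 1's domain is down to {blue}, so seat 1 = blue. Eliminate blue elsewhere: seat 3, seat 4.
That leaves seat 6 = red. Remove red from seat 3.
seat 3 must be pink (only option left). Eliminate pink elsewhere: seat 2, seat 5.
seat 5 has just one choice, so seat 5 = purple. So seat 2, seat 4 can't be purple.
That leaves seat 4 = teal. So seat 2 can't be teal.
seat 2 must be black (only option left).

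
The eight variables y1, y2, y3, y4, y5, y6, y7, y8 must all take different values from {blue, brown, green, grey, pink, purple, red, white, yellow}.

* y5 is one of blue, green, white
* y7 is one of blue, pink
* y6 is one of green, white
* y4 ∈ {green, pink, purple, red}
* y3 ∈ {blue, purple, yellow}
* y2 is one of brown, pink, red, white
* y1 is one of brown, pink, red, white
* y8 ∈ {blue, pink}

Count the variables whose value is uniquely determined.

The 8 variables draw from only 8 values {blue, brown, green, pink, purple, red, white, yellow}, so each is used; only y3 can be yellow, hence y3 = yellow.
The 7 still-open variables together cover exactly {blue, brown, green, pink, purple, red, white} — 7 values for 7 variables — and purple appears only in y4's list, so y4 = purple.
The 2 variables y7 and y8 are confined to {blue, pink}, which locks those values in; drop them from y1, y2, y5.
The 2 variables y5 and y6 are confined to {green, white}, which locks those values in; drop them from y1, y2.
Determined: y3=yellow, y4=purple. The other variables each still have more than one consistent value. That makes 2.

2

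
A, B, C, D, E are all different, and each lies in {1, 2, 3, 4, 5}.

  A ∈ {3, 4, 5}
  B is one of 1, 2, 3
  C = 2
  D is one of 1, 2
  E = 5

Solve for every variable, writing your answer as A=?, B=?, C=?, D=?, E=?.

A=4, B=3, C=2, D=1, E=5

C has just one choice, so C = 2. Strike 2 from B, D.
D must be 1 (only option left). Eliminate 1 elsewhere: B.
E's domain is down to {5}, so E = 5. Eliminate 5 elsewhere: A.
B has just one choice, so B = 3. Remove 3 from A.
A must be 4 (only option left).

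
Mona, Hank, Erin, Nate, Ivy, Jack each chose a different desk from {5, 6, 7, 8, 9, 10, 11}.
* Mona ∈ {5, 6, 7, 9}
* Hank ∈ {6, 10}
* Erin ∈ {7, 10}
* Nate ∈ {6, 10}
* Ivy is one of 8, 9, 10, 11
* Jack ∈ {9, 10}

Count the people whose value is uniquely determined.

Hank and Nate share exactly the 2 values {6, 10}; by pigeonhole those values go to them, so strike 6, 10 from Mona, Erin, Ivy, Jack.
Erin must be 7 (only option left). Strike 7 from Mona.
Jack has just one choice, so Jack = 9. So Mona, Ivy can't be 9.
Mona has just one choice, so Mona = 5.
Determined: Mona=5, Erin=7, Jack=9. The other people each still have more than one consistent value. That makes 3.

3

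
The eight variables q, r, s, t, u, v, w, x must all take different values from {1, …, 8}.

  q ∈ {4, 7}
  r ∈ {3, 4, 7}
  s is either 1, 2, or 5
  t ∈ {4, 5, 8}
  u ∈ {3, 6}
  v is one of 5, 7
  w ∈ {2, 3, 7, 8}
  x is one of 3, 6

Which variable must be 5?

Among the 8 variables, 1 fits only s (and all 8 values in {1, 2, 3, 4, 5, 6, 7, 8} must be used), so s = 1.
Among the 7 still-open variables, 2 fits only w (and all 7 values in {2, 3, 4, 5, 6, 7, 8} must be used), so w = 2.
Among the 6 still-open variables, 8 fits only t (and all 6 values in {3, 4, 5, 6, 7, 8} must be used), so t = 8.
Among the 5 still-open variables, 5 fits only v (and all 5 values in {3, 4, 5, 6, 7} must be used), so v = 5.

v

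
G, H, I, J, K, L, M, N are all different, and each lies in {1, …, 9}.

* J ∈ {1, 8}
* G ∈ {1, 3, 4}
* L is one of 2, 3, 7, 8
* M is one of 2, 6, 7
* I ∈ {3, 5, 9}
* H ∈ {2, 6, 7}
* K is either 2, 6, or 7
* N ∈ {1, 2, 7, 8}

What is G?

4

H, K, M share exactly the 3 values {2, 6, 7}; by pigeonhole those values go to them, so strike 2, 6, 7 from L, N.
J and N between them cover only {1, 8} — a naked pair. Remove those values from G, L.
L must be 3 (only option left). So G, I can't be 3.
So G = 4.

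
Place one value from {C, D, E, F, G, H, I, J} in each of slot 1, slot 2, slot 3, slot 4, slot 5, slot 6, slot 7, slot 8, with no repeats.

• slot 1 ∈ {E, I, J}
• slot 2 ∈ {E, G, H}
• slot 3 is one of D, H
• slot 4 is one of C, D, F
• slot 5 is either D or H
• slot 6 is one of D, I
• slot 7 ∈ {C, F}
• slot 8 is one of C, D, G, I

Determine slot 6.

The 8 variables draw from only 8 values {C, D, E, F, G, H, I, J}, so each is used; only slot 1 can be J, hence slot 1 = J.
The 7 still-open variables draw from only 7 values {C, D, E, F, G, H, I}, so each is used; only slot 2 can be E, hence slot 2 = E.
Among the 6 still-open variables, G fits only slot 8 (and all 6 values in {C, D, F, G, H, I} must be used), so slot 8 = G.
The 5 still-open variables together cover exactly {C, D, F, H, I} — 5 values for 5 variables — and I appears only in slot 6's list, so slot 6 = I.

I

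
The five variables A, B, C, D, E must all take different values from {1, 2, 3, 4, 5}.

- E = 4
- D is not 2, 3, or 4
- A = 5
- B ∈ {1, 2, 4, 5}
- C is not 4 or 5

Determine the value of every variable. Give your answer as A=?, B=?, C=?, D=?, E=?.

A=5, B=2, C=3, D=1, E=4

A's domain is down to {5}, so A = 5. So B, D can't be 5.
D has just one choice, so D = 1. Strike 1 from B, C.
E's domain is down to {4}, so E = 4. So B can't be 4.
That leaves B = 2. So C can't be 2.
C has just one choice, so C = 3.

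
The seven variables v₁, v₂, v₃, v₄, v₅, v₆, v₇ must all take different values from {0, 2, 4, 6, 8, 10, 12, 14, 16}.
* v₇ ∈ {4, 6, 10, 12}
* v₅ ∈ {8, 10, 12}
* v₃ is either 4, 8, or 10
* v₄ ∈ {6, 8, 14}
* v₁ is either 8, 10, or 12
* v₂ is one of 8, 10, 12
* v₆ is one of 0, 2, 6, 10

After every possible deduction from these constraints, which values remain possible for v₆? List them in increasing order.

v₁, v₂, v₅ share exactly the 3 values {8, 10, 12}; by pigeonhole those values go to them, so strike 8, 10, 12 from v₃, v₄, v₆, v₇.
v₃'s domain is down to {4}, so v₃ = 4. Eliminate 4 elsewhere: v₇.
v₇ has just one choice, so v₇ = 6. Eliminate 6 elsewhere: v₄, v₆.
v₄'s domain is down to {14}, so v₄ = 14.
No further eliminations apply; v₆ can still be any of 0, 2.

0, 2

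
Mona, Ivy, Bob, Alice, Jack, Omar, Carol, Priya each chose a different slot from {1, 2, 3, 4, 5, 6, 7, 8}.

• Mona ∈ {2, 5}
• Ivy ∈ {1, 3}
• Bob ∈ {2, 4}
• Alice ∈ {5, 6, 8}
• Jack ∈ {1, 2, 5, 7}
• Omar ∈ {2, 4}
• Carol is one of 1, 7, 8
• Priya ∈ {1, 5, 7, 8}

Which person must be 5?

The 8 variables draw from only 8 values {1, 2, 3, 4, 5, 6, 7, 8}, so each is used; only Ivy can be 3, hence Ivy = 3.
The 7 still-open variables draw from only 7 values {1, 2, 4, 5, 6, 7, 8}, so each is used; only Alice can be 6, hence Alice = 6.
Bob and Omar share exactly the 2 values {2, 4}; by pigeonhole those values go to them, so strike 2, 4 from Mona, Jack.
So 5 goes to Mona.

Mona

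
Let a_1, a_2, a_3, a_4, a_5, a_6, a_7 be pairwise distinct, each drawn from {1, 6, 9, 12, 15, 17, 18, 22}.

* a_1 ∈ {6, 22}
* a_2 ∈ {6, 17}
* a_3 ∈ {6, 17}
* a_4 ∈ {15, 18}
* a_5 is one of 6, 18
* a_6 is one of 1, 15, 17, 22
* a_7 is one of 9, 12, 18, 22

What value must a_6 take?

1

a_2 and a_3 share exactly the 2 values {6, 17}; by pigeonhole those values go to them, so strike 6, 17 from a_1, a_5, a_6.
a_1 has just one choice, so a_1 = 22. So a_6, a_7 can't be 22.
a_5 must be 18 (only option left). So a_4, a_7 can't be 18.
That leaves a_4 = 15. So a_6 can't be 15.
So a_6 = 1.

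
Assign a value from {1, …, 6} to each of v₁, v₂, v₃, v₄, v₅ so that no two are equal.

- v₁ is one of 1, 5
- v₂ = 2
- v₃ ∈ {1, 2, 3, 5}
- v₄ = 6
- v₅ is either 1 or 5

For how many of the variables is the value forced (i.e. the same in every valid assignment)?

v₂ has just one choice, so v₂ = 2. Remove 2 from v₃.
v₄'s domain is down to {6}, so v₄ = 6.
Among the 3 still-open variables, 3 fits only v₃ (and all 3 values in {1, 3, 5} must be used), so v₃ = 3.
Determined: v₂=2, v₃=3, v₄=6. The other variables each still have more than one consistent value. That makes 3.

3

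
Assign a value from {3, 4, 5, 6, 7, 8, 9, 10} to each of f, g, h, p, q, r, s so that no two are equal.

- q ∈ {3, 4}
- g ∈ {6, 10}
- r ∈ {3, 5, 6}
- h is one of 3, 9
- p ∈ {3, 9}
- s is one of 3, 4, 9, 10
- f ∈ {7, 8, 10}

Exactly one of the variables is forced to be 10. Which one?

h and p between them cover only {3, 9} — a naked pair. Remove those values from q, r, s.
q must be 4 (only option left). So s can't be 4.
So 10 goes to s.

s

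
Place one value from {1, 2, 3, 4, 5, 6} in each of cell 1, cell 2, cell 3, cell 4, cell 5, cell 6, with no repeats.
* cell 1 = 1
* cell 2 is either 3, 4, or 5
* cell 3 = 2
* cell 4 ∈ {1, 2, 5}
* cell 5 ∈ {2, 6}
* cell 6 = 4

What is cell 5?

cell 1 must be 1 (only option left). So cell 4 can't be 1.
cell 3 has just one choice, so cell 3 = 2. Eliminate 2 elsewhere: cell 4, cell 5.
So cell 5 = 6.

6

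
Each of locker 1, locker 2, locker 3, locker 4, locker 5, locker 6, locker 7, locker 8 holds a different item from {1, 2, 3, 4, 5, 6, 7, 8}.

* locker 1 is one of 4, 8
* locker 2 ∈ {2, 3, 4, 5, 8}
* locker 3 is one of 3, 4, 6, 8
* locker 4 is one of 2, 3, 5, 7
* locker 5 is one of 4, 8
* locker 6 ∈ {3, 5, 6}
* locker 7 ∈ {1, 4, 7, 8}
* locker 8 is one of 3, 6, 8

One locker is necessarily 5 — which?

The 8 variables together cover exactly {1, 2, 3, 4, 5, 6, 7, 8} — 8 values for 8 variables — and 1 appears only in locker 7's list, so locker 7 = 1.
The 7 still-open variables together cover exactly {2, 3, 4, 5, 6, 7, 8} — 7 values for 7 variables — and 7 appears only in locker 4's list, so locker 4 = 7.
The 6 still-open variables together cover exactly {2, 3, 4, 5, 6, 8} — 6 values for 6 variables — and 2 appears only in locker 2's list, so locker 2 = 2.
The 5 still-open variables together cover exactly {3, 4, 5, 6, 8} — 5 values for 5 variables — and 5 appears only in locker 6's list, so locker 6 = 5.

locker 6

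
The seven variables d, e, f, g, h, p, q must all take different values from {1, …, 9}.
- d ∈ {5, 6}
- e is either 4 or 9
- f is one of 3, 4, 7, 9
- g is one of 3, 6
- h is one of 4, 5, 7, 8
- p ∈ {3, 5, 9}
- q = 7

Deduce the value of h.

q must be 7 (only option left). Remove 7 from f, h.
The 6 still-open variables together cover exactly {3, 4, 5, 6, 8, 9} — 6 values for 6 variables — and 8 appears only in h's list, so h = 8.

8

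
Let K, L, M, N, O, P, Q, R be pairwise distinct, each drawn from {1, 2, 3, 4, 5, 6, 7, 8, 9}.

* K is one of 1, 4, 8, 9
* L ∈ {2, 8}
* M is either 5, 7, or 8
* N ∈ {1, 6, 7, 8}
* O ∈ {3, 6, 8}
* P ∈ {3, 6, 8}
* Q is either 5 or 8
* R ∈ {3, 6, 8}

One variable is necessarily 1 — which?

N

O, P, R share exactly the 3 values {3, 6, 8}; by pigeonhole those values go to them, so strike 3, 6, 8 from K, L, M, N, Q.
L must be 2 (only option left).
Q's domain is down to {5}, so Q = 5. So M can't be 5.
M's domain is down to {7}, so M = 7. So N can't be 7.
So 1 goes to N.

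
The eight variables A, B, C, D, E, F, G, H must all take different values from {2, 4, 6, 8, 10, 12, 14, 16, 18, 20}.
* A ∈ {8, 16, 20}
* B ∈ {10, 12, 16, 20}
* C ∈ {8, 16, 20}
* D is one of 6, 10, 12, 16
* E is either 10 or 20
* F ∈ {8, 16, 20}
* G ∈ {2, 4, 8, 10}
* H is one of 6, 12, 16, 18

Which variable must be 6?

D

A, C, F between them cover only {8, 16, 20} — a naked triple. Remove those values from B, D, E, G, H.
E has just one choice, so E = 10. Remove 10 from B, D, G.
B has just one choice, so B = 12. Eliminate 12 elsewhere: D, H.
So 6 goes to D.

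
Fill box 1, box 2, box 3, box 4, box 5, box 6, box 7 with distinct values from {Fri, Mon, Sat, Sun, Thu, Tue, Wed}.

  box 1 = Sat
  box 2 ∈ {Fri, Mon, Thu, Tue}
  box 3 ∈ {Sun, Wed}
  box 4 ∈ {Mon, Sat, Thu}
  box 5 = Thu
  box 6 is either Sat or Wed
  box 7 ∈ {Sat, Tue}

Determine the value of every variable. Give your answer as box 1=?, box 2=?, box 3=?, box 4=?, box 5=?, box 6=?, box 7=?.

box 1=Sat, box 2=Fri, box 3=Sun, box 4=Mon, box 5=Thu, box 6=Wed, box 7=Tue

box 1 has just one choice, so box 1 = Sat. Eliminate Sat elsewhere: box 4, box 6, box 7.
box 5's domain is down to {Thu}, so box 5 = Thu. Strike Thu from box 2, box 4.
That leaves box 6 = Wed. So box 3 can't be Wed.
box 7 has just one choice, so box 7 = Tue. So box 2 can't be Tue.
box 3's domain is down to {Sun}, so box 3 = Sun.
box 4 must be Mon (only option left). Strike Mon from box 2.
That leaves box 2 = Fri.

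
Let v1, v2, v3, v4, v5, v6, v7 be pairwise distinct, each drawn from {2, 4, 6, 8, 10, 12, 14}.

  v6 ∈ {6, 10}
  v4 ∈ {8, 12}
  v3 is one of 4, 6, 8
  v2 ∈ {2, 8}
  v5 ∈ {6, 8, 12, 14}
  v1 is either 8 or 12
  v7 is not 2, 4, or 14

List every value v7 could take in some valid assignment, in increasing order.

6, 10

The 7 variables draw from only 7 values {2, 4, 6, 8, 10, 12, 14}, so each is used; only v2 can be 2, hence v2 = 2.
The 6 still-open variables together cover exactly {4, 6, 8, 10, 12, 14} — 6 values for 6 variables — and 4 appears only in v3's list, so v3 = 4.
The 5 still-open variables draw from only 5 values {6, 8, 10, 12, 14}, so each is used; only v5 can be 14, hence v5 = 14.
v1 and v4 between them cover only {8, 12} — a naked pair. Remove those values from v7.
No further eliminations apply; v7 can still be any of 6, 10.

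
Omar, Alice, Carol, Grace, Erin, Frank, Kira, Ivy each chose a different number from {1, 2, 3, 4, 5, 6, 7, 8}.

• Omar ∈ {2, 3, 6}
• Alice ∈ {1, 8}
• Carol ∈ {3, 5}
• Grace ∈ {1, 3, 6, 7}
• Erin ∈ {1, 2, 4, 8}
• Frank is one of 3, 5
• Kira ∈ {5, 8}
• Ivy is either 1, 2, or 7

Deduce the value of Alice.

1

The 8 variables together cover exactly {1, 2, 3, 4, 5, 6, 7, 8} — 8 values for 8 variables — and 4 appears only in Erin's list, so Erin = 4.
Carol and Frank between them cover only {3, 5} — a naked pair. Remove those values from Omar, Grace, Kira.
Kira has just one choice, so Kira = 8. So Alice can't be 8.
So Alice = 1.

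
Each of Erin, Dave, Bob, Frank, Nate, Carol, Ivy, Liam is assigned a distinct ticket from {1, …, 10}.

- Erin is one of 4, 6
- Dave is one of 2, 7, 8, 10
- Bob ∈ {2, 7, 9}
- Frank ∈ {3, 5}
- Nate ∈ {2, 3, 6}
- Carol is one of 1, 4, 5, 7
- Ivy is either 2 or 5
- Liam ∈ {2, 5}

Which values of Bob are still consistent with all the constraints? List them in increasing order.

The 2 variables Ivy and Liam are confined to {2, 5}, which locks those values in; drop them from Dave, Bob, Frank, Nate, Carol.
Frank has just one choice, so Frank = 3. Eliminate 3 elsewhere: Nate.
Nate's domain is down to {6}, so Nate = 6. Strike 6 from Erin.
Erin's domain is down to {4}, so Erin = 4. Eliminate 4 elsewhere: Carol.
No further eliminations apply; Bob can still be any of 7, 9.

7, 9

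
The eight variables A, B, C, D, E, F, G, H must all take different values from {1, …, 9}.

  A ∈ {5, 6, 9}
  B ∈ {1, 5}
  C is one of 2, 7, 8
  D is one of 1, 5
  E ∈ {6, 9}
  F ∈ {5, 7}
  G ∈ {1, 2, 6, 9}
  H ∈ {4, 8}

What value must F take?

The 8 variables together cover exactly {1, 2, 4, 5, 6, 7, 8, 9} — 8 values for 8 variables — and 4 appears only in H's list, so H = 4.
The 7 still-open variables draw from only 7 values {1, 2, 5, 6, 7, 8, 9}, so each is used; only C can be 8, hence C = 8.
The 6 still-open variables together cover exactly {1, 2, 5, 6, 7, 9} — 6 values for 6 variables — and 2 appears only in G's list, so G = 2.
The 5 still-open variables together cover exactly {1, 5, 6, 7, 9} — 5 values for 5 variables — and 7 appears only in F's list, so F = 7.

7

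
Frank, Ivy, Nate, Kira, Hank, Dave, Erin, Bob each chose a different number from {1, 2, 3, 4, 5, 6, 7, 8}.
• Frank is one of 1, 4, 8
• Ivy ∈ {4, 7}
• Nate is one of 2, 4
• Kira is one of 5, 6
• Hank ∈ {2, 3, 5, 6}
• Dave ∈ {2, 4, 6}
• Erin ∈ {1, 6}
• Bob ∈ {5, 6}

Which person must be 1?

The 8 variables draw from only 8 values {1, 2, 3, 4, 5, 6, 7, 8}, so each is used; only Hank can be 3, hence Hank = 3.
The 7 still-open variables together cover exactly {1, 2, 4, 5, 6, 7, 8} — 7 values for 7 variables — and 7 appears only in Ivy's list, so Ivy = 7.
Among the 6 still-open variables, 8 fits only Frank (and all 6 values in {1, 2, 4, 5, 6, 8} must be used), so Frank = 8.
The 5 still-open variables together cover exactly {1, 2, 4, 5, 6} — 5 values for 5 variables — and 1 appears only in Erin's list, so Erin = 1.

Erin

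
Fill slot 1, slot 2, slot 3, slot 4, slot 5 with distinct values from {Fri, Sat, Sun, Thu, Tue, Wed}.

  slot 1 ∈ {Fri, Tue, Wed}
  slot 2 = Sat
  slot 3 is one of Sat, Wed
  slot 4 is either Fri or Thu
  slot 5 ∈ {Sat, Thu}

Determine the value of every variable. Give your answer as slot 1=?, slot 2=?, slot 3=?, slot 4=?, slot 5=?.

slot 1=Tue, slot 2=Sat, slot 3=Wed, slot 4=Fri, slot 5=Thu

slot 2's domain is down to {Sat}, so slot 2 = Sat. Remove Sat from slot 3, slot 5.
That leaves slot 3 = Wed. So slot 1 can't be Wed.
slot 5 has just one choice, so slot 5 = Thu. So slot 4 can't be Thu.
That leaves slot 4 = Fri. Strike Fri from slot 1.
That leaves slot 1 = Tue.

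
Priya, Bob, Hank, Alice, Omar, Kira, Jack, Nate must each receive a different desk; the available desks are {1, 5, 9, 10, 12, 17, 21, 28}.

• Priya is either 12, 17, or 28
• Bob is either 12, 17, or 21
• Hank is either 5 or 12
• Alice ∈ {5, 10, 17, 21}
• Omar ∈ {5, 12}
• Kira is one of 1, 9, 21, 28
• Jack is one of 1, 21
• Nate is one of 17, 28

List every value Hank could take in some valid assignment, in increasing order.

5, 12

The 8 variables draw from only 8 values {1, 5, 9, 10, 12, 17, 21, 28}, so each is used; only Kira can be 9, hence Kira = 9.
Among the 7 still-open variables, 1 fits only Jack (and all 7 values in {1, 5, 10, 12, 17, 21, 28} must be used), so Jack = 1.
Among the 6 still-open variables, 10 fits only Alice (and all 6 values in {5, 10, 12, 17, 21, 28} must be used), so Alice = 10.
The 5 still-open variables draw from only 5 values {5, 12, 17, 21, 28}, so each is used; only Bob can be 21, hence Bob = 21.
The 2 variables Hank and Omar are confined to {5, 12}, which locks those values in; drop them from Priya.
No further eliminations apply; Hank can still be any of 5, 12.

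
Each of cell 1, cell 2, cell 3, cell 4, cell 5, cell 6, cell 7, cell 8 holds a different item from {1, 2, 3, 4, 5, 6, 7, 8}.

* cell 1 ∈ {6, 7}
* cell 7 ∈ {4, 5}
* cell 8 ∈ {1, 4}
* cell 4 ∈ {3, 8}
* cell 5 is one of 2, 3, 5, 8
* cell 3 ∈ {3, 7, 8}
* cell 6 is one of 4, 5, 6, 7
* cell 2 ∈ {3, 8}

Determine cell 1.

6

The 8 variables together cover exactly {1, 2, 3, 4, 5, 6, 7, 8} — 8 values for 8 variables — and 1 appears only in cell 8's list, so cell 8 = 1.
The 7 still-open variables together cover exactly {2, 3, 4, 5, 6, 7, 8} — 7 values for 7 variables — and 2 appears only in cell 5's list, so cell 5 = 2.
The 2 variables cell 2 and cell 4 are confined to {3, 8}, which locks those values in; drop them from cell 3.
cell 3's domain is down to {7}, so cell 3 = 7. Remove 7 from cell 1, cell 6.
So cell 1 = 6.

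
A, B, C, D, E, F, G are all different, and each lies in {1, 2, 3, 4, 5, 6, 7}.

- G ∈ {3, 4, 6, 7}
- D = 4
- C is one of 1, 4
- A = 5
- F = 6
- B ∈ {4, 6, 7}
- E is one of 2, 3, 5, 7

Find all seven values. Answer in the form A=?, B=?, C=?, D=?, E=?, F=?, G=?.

A=5, B=7, C=1, D=4, E=2, F=6, G=3

A must be 5 (only option left). Strike 5 from E.
D must be 4 (only option left). Eliminate 4 elsewhere: B, C, G.
That leaves F = 6. Remove 6 from B, G.
B has just one choice, so B = 7. Eliminate 7 elsewhere: E, G.
That leaves C = 1.
That leaves G = 3. Strike 3 from E.
E must be 2 (only option left).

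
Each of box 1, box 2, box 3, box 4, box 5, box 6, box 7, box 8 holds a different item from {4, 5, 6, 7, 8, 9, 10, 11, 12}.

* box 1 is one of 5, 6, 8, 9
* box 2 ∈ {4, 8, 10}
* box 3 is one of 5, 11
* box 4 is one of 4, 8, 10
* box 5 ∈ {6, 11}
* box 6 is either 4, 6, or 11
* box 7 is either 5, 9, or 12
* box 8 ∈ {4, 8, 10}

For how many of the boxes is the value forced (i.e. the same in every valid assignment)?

The 8 variables draw from only 8 values {4, 5, 6, 8, 9, 10, 11, 12}, so each is used; only box 7 can be 12, hence box 7 = 12.
Among the 7 still-open variables, 9 fits only box 1 (and all 7 values in {4, 5, 6, 8, 9, 10, 11} must be used), so box 1 = 9.
The 6 still-open variables draw from only 6 values {4, 5, 6, 8, 10, 11}, so each is used; only box 3 can be 5, hence box 3 = 5.
box 2, box 4, box 8 share exactly the 3 values {4, 8, 10}; by pigeonhole those values go to them, so strike 4, 8, 10 from box 6.
Determined: box 1=9, box 3=5, box 7=12. The other boxes each still have more than one consistent value. That makes 3.

3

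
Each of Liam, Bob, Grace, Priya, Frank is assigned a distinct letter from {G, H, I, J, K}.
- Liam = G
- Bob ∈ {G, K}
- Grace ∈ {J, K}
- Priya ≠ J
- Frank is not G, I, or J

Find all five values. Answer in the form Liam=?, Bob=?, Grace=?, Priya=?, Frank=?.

Liam's domain is down to {G}, so Liam = G. Remove G from Bob, Priya.
Bob's domain is down to {K}, so Bob = K. Remove K from Grace, Priya, Frank.
Grace has just one choice, so Grace = J.
Frank has just one choice, so Frank = H. Remove H from Priya.
Priya has just one choice, so Priya = I.

Liam=G, Bob=K, Grace=J, Priya=I, Frank=H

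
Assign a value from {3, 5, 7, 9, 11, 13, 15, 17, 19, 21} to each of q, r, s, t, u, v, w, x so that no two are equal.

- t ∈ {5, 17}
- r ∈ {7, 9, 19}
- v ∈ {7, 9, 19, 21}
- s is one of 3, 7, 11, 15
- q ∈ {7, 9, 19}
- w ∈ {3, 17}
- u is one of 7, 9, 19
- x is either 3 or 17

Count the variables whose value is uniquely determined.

2

w and x share exactly the 2 values {3, 17}; by pigeonhole those values go to them, so strike 3, 17 from s, t.
t has just one choice, so t = 5.
q, r, u share exactly the 3 values {7, 9, 19}; by pigeonhole those values go to them, so strike 7, 9, 19 from s, v.
v has just one choice, so v = 21.
Determined: t=5, v=21. The other variables each still have more than one consistent value. That makes 2.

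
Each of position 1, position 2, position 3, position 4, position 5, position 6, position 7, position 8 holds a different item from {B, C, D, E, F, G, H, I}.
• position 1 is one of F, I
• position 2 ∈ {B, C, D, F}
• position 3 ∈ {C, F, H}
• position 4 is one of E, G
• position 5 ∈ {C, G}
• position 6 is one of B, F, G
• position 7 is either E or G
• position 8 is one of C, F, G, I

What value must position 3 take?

The 8 variables draw from only 8 values {B, C, D, E, F, G, H, I}, so each is used; only position 2 can be D, hence position 2 = D.
The 7 still-open variables draw from only 7 values {B, C, E, F, G, H, I}, so each is used; only position 6 can be B, hence position 6 = B.
Among the 6 still-open variables, H fits only position 3 (and all 6 values in {C, E, F, G, H, I} must be used), so position 3 = H.

H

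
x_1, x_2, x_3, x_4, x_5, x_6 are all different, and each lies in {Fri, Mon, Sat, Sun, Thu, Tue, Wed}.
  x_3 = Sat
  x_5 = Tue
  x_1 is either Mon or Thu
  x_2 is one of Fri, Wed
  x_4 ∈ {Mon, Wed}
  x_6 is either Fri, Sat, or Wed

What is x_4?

Mon

x_3 has just one choice, so x_3 = Sat. Eliminate Sat elsewhere: x_6.
x_5 has just one choice, so x_5 = Tue.
Among the 4 still-open variables, Thu fits only x_1 (and all 4 values in {Fri, Mon, Thu, Wed} must be used), so x_1 = Thu.
The 3 still-open variables draw from only 3 values {Fri, Mon, Wed}, so each is used; only x_4 can be Mon, hence x_4 = Mon.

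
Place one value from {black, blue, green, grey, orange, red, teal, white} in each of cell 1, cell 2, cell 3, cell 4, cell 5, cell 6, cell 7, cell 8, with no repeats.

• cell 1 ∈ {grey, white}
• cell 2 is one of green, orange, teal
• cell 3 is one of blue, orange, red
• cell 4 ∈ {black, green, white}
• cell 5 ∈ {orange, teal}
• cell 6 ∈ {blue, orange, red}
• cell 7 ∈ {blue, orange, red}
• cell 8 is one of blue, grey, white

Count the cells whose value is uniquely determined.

The 8 variables draw from only 8 values {black, blue, green, grey, orange, red, teal, white}, so each is used; only cell 4 can be black, hence cell 4 = black.
The 7 still-open variables together cover exactly {blue, green, grey, orange, red, teal, white} — 7 values for 7 variables — and green appears only in cell 2's list, so cell 2 = green.
The 6 still-open variables draw from only 6 values {blue, grey, orange, red, teal, white}, so each is used; only cell 5 can be teal, hence cell 5 = teal.
cell 3, cell 6, cell 7 between them cover only {blue, orange, red} — a naked triple. Remove those values from cell 8.
Determined: cell 2=green, cell 4=black, cell 5=teal. The other cells each still have more than one consistent value. That makes 3.

3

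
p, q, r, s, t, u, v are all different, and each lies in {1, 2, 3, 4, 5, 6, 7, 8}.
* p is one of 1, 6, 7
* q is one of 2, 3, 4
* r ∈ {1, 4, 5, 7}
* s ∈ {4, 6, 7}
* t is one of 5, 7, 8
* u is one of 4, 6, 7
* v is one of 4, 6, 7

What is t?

8

s, u, v share exactly the 3 values {4, 6, 7}; by pigeonhole those values go to them, so strike 4, 6, 7 from p, q, r, t.
p's domain is down to {1}, so p = 1. So r can't be 1.
r's domain is down to {5}, so r = 5. Remove 5 from t.
So t = 8.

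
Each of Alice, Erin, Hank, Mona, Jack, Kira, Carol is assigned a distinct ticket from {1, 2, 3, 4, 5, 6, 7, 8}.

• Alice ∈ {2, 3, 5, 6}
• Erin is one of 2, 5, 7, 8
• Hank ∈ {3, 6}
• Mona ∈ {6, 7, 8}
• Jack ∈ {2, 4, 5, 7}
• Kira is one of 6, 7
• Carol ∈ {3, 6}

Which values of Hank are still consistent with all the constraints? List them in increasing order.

3, 6

The 7 variables together cover exactly {2, 3, 4, 5, 6, 7, 8} — 7 values for 7 variables — and 4 appears only in Jack's list, so Jack = 4.
Hank and Carol share exactly the 2 values {3, 6}; by pigeonhole those values go to them, so strike 3, 6 from Alice, Mona, Kira.
Kira must be 7 (only option left). Strike 7 from Erin, Mona.
Mona's domain is down to {8}, so Mona = 8. Strike 8 from Erin.
No further eliminations apply; Hank can still be any of 3, 6.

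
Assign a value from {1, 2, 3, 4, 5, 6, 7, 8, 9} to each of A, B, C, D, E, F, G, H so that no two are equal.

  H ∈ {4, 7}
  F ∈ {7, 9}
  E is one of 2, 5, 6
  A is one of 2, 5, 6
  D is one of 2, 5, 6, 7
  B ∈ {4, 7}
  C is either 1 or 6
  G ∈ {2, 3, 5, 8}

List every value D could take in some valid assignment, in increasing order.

2, 5, 6

B and H share exactly the 2 values {4, 7}; by pigeonhole those values go to them, so strike 4, 7 from D, F.
F must be 9 (only option left).
The 3 variables A, D, E are confined to {2, 5, 6}, which locks those values in; drop them from C, G.
C must be 1 (only option left).
No further eliminations apply; D can still be any of 2, 5, 6.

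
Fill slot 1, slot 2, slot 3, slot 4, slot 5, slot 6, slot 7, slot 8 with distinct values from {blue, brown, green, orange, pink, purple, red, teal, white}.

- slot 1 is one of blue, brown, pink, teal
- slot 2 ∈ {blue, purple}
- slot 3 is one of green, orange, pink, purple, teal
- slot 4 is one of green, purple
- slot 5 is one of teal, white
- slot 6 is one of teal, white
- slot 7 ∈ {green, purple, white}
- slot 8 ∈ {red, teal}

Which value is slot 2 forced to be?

blue

slot 5 and slot 6 share exactly the 2 values {teal, white}; by pigeonhole those values go to them, so strike teal, white from slot 1, slot 3, slot 7, slot 8.
slot 8 has just one choice, so slot 8 = red.
slot 4 and slot 7 share exactly the 2 values {green, purple}; by pigeonhole those values go to them, so strike green, purple from slot 2, slot 3.
So slot 2 = blue.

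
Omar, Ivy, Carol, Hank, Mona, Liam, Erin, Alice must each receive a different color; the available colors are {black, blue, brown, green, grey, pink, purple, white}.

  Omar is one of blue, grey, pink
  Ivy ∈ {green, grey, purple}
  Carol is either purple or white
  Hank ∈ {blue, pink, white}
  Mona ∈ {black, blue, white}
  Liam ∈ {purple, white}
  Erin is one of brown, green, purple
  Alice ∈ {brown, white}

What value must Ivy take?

Among the 8 variables, black fits only Mona (and all 8 values in {black, blue, brown, green, grey, pink, purple, white} must be used), so Mona = black.
Carol and Liam share exactly the 2 values {purple, white}; by pigeonhole those values go to them, so strike purple, white from Ivy, Hank, Erin, Alice.
Alice has just one choice, so Alice = brown. Strike brown from Erin.
Erin's domain is down to {green}, so Erin = green. Remove green from Ivy.
So Ivy = grey.

grey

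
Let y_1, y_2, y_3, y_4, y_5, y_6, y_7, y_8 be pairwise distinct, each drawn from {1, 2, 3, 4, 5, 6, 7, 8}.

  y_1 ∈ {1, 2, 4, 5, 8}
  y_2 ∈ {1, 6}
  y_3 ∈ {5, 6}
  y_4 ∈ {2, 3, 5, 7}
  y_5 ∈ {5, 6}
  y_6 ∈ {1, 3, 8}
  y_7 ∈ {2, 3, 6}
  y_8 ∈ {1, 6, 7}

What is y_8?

The 8 variables draw from only 8 values {1, 2, 3, 4, 5, 6, 7, 8}, so each is used; only y_1 can be 4, hence y_1 = 4.
The 7 still-open variables draw from only 7 values {1, 2, 3, 5, 6, 7, 8}, so each is used; only y_6 can be 8, hence y_6 = 8.
y_3 and y_5 between them cover only {5, 6} — a naked pair. Remove those values from y_2, y_4, y_7, y_8.
y_2's domain is down to {1}, so y_2 = 1. Remove 1 from y_8.
So y_8 = 7.

7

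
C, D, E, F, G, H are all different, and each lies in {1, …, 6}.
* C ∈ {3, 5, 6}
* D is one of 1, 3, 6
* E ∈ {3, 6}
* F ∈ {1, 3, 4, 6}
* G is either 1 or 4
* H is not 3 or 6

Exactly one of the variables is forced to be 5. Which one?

The 6 variables draw from only 6 values {1, 2, 3, 4, 5, 6}, so each is used; only H can be 2, hence H = 2.
Among the 5 still-open variables, 5 fits only C (and all 5 values in {1, 3, 4, 5, 6} must be used), so C = 5.

C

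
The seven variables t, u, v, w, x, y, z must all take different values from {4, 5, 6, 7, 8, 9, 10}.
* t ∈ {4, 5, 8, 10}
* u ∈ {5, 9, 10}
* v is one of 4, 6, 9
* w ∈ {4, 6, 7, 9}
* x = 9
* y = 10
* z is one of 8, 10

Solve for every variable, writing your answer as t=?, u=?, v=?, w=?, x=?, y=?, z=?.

t=4, u=5, v=6, w=7, x=9, y=10, z=8

x must be 9 (only option left). Remove 9 from u, v, w.
y has just one choice, so y = 10. So t, u, z can't be 10.
That leaves z = 8. So t can't be 8.
That leaves u = 5. Eliminate 5 elsewhere: t.
t's domain is down to {4}, so t = 4. Strike 4 from v, w.
v's domain is down to {6}, so v = 6. Strike 6 from w.
That leaves w = 7.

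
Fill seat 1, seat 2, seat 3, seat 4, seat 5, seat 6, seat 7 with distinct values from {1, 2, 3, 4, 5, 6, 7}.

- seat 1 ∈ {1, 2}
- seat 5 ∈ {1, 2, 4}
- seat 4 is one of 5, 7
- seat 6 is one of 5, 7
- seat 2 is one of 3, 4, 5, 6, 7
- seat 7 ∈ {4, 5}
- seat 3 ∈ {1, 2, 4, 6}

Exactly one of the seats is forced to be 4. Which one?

seat 7

The 7 variables together cover exactly {1, 2, 3, 4, 5, 6, 7} — 7 values for 7 variables — and 3 appears only in seat 2's list, so seat 2 = 3.
The 6 still-open variables together cover exactly {1, 2, 4, 5, 6, 7} — 6 values for 6 variables — and 6 appears only in seat 3's list, so seat 3 = 6.
seat 4 and seat 6 share exactly the 2 values {5, 7}; by pigeonhole those values go to them, so strike 5, 7 from seat 7.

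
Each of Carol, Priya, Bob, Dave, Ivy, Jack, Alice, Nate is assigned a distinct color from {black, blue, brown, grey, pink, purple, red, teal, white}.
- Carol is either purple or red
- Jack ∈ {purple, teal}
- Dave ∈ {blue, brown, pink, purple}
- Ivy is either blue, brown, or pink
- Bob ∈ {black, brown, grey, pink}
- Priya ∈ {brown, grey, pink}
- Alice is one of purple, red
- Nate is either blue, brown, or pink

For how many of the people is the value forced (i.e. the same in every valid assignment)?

3

The 8 variables draw from only 8 values {black, blue, brown, grey, pink, purple, red, teal}, so each is used; only Bob can be black, hence Bob = black.
The 7 still-open variables draw from only 7 values {blue, brown, grey, pink, purple, red, teal}, so each is used; only Priya can be grey, hence Priya = grey.
The 6 still-open variables draw from only 6 values {blue, brown, pink, purple, red, teal}, so each is used; only Jack can be teal, hence Jack = teal.
Carol and Alice between them cover only {purple, red} — a naked pair. Remove those values from Dave.
Determined: Priya=grey, Bob=black, Jack=teal. The other people each still have more than one consistent value. That makes 3.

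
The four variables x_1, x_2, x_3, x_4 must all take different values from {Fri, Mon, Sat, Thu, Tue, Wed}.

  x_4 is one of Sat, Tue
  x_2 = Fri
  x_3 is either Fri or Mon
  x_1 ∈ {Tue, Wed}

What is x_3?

x_2 must be Fri (only option left). So x_3 can't be Fri.
So x_3 = Mon.

Mon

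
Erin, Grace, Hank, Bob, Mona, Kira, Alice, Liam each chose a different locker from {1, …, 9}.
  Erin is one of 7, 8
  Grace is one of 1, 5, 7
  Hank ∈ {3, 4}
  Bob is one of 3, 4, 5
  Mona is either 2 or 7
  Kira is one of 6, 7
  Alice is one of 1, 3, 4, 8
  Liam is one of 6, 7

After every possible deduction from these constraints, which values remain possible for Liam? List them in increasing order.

The 8 variables draw from only 8 values {1, 2, 3, 4, 5, 6, 7, 8}, so each is used; only Mona can be 2, hence Mona = 2.
Kira and Liam between them cover only {6, 7} — a naked pair. Remove those values from Erin, Grace.
Erin's domain is down to {8}, so Erin = 8. So Alice can't be 8.
No further eliminations apply; Liam can still be any of 6, 7.

6, 7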